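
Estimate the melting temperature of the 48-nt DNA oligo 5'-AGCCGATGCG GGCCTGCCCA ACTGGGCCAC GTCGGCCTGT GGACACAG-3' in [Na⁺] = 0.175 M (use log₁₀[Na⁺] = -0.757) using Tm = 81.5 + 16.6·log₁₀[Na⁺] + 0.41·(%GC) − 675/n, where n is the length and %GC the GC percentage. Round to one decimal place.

83.9°C

Length n = 48. Counting bases: A=8, T=6, G=17, C=17
G+C = 34, so %GC = 34/48 × 100 = 70.833%
Salt term: 16.6 × (-0.757) = -12.566
GC term: 0.41 × 70.833 = 29.042; length term: −675/48 = −14.062
Tm = 81.5 + (-12.566) + 29.042 − 14.062 = 83.914 → 83.9°C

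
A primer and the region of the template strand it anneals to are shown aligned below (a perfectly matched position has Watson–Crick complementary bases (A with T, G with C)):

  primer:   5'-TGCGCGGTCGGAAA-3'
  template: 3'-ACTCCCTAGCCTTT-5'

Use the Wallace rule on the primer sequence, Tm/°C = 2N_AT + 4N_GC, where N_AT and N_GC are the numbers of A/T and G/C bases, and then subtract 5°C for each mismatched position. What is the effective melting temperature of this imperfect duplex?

31°C

Primer base counts: A=3, T=2, G=6, C=3 → A+T=5, G+C=9
Perfect-match Tm = 2(5) + 4(9) = 10 + 36 = 46°C
Mismatches (positions where the bases are not complementary): 3 (at positions 3, 5, 7)
Effective Tm = 46 − 3×5 = 46 − 15 = 31°C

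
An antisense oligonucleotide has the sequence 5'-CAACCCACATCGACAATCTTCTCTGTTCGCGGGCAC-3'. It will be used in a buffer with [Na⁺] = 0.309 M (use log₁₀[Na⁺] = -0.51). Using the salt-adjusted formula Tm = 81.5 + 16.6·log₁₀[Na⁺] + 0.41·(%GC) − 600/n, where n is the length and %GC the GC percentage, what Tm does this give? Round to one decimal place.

Length n = 36. Counting bases: G=6, T=8, A=8, C=14
G+C = 20, so %GC = 20/36 × 100 = 55.556%
Salt term: 16.6 × (-0.51) = -8.466
GC term: 0.41 × 55.556 = 22.778; length term: −600/36 = −16.667
Tm = 81.5 + (-8.466) + 22.778 − 16.667 = 79.145 → 79.1°C

79.1°C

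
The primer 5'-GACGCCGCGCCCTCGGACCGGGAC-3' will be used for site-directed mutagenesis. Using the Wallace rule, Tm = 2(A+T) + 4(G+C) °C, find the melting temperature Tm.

Scanning the sequence gives G=9, A=3, T=1, C=11.
A+T = 4, G+C = 20
Tm = 2×4 + 4×20 = 88°C

88°C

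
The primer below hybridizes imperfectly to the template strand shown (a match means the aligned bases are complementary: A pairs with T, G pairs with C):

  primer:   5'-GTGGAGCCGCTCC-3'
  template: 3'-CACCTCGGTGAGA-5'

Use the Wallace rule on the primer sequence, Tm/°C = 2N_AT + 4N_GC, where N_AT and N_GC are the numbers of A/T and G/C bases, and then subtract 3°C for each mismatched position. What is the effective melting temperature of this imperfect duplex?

40°C

Primer base counts: A=1, T=2, G=5, C=5 → A+T=3, G+C=10
Perfect-match Tm = 2(3) + 4(10) = 6 + 40 = 46°C
Mismatches (positions where the bases are not complementary): 2 (at positions 9, 13)
Effective Tm = 46 − 2×3 = 46 − 6 = 40°C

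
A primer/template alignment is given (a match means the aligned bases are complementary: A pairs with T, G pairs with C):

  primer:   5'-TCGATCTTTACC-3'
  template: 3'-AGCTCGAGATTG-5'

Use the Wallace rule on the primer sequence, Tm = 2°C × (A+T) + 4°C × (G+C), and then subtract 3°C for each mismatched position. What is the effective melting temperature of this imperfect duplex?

Primer base counts: A=2, T=5, G=1, C=4 → A+T=7, G+C=5
Perfect-match Tm = 2(7) + 4(5) = 14 + 20 = 34°C
Mismatches (positions where the bases are not complementary): 3 (at positions 5, 8, 11)
Effective Tm = 34 − 3×3 = 34 − 9 = 25°C

25°C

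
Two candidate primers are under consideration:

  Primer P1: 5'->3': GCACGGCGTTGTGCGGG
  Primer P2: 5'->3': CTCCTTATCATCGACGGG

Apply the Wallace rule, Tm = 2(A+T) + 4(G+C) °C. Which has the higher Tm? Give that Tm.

Primer P1: A+T=4, G+C=13 → Tm = 2(4)+4(13) = 60°C
Primer P2: A+T=8, G+C=10 → Tm = 2(8)+4(10) = 56°C
60°C vs 56°C → primer P1 is higher.

Primer P1, 60°C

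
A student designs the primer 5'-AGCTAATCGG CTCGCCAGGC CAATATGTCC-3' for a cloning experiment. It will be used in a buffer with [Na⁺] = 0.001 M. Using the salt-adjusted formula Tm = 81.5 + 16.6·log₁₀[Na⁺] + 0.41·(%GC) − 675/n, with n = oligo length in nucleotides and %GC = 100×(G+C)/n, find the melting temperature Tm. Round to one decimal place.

32.4°C

Length n = 30. G=7, T=6, C=10, A=7
G+C = 17, so %GC = 17/30 × 100 = 56.667%
Salt term: 16.6 × (-3) = -49.8
GC term: 0.41 × 56.667 = 23.233; length term: −675/30 = −22.5
Tm = 81.5 + (-49.8) + 23.233 − 22.5 = 32.433 → 32.4°C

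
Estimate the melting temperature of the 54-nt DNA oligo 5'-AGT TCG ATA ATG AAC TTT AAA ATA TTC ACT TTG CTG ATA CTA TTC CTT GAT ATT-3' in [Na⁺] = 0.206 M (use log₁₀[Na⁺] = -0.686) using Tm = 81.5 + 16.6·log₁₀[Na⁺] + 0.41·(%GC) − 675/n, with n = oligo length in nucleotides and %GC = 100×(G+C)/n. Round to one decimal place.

Length n = 54. Base counts: C=8, G=6, A=17, T=23
G+C = 14, so %GC = 14/54 × 100 = 25.926%
Salt term: 16.6 × (-0.686) = -11.388
GC term: 0.41 × 25.926 = 10.63; length term: −675/54 = −12.5
Tm = 81.5 + (-11.388) + 10.63 − 12.5 = 68.242 → 68.2°C

68.2°C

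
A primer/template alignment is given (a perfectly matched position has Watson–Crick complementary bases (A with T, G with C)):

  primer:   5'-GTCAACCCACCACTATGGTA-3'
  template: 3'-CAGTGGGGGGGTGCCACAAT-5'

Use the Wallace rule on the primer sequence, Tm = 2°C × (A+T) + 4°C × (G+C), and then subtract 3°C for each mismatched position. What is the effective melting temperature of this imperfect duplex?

45°C

Primer base counts: A=6, T=4, G=3, C=7 → A+T=10, G+C=10
Perfect-match Tm = 2(10) + 4(10) = 20 + 40 = 60°C
Mismatches (positions where the bases are not complementary): 5 (at positions 5, 9, 14, 15, 18)
Effective Tm = 60 − 5×3 = 60 − 15 = 45°C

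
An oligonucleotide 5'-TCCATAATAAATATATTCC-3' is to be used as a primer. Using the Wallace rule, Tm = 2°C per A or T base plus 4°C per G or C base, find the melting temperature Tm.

46°C

T=7, C=4, A=8, G=0
A+T = 15, G+C = 4
Tm = 2(15) + 4(4) = 30 + 16 = 46°C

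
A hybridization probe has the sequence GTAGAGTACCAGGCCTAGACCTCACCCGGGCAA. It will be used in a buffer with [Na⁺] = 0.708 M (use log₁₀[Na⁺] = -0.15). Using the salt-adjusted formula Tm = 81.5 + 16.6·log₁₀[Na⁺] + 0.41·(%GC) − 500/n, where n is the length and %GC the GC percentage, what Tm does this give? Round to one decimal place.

88.7°C

Length n = 33. Counting bases: T=4, A=9, G=9, C=11
G+C = 20, so %GC = 20/33 × 100 = 60.606%
Salt term: 16.6 × (-0.15) = -2.49
GC term: 0.41 × 60.606 = 24.848; length term: −500/33 = −15.152
Tm = 81.5 + (-2.49) + 24.848 − 15.152 = 88.706 → 88.7°C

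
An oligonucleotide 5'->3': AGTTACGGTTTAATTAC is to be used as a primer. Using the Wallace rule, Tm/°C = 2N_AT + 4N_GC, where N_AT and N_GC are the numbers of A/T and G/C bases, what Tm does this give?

Scanning the sequence gives G=3, C=2, T=7, A=5.
So N_AT = 12 and N_GC = 5.
Tm = 2(12) + 4(5) = 24 + 20 = 44°C

44°C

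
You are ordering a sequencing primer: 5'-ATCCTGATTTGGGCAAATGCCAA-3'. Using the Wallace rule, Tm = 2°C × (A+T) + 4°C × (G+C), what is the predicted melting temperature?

Base counts: C=5, T=6, A=7, G=5
A+T = 13, G+C = 10
Tm = 4·10 + 2·13 = 40 + 26 = 66°C

66°C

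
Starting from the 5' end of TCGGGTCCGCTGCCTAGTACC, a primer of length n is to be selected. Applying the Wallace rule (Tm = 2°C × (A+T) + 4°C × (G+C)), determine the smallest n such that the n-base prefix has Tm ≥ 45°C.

n = 13

First 12 bases: TCGGGTCCGCTG → Tm = 42°C (< 45°C)
First 13 bases: TCGGGTCCGCTGC → Tm = 46°C (≥ 45°C)
Since every base adds ≥2°C, Tm only increases with n, so the threshold is first crossed at n = 13.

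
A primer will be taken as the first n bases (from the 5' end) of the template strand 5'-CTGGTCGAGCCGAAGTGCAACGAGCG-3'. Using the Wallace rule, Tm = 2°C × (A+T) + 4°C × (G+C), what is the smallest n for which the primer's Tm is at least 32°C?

First 9 bases: CTGGTCGAG → Tm = 30°C (< 32°C)
First 10 bases: CTGGTCGAGC → Tm = 34°C (≥ 32°C)
Since every base adds ≥2°C, Tm only increases with n, so the threshold is first crossed at n = 10.

n = 10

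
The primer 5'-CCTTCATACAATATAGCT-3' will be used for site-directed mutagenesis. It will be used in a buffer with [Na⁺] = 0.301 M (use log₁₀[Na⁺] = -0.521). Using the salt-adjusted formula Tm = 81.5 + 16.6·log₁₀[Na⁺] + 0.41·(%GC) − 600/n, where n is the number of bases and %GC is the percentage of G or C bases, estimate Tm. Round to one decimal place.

53.2°C

Length n = 18. Scanning the sequence gives A=6, C=5, G=1, T=6.
G+C = 6, so %GC = 6/18 × 100 = 33.333%
Salt term: 16.6 × (-0.521) = -8.649
GC term: 0.41 × 33.333 = 13.667; length term: −600/18 = −33.333
Tm = 81.5 + (-8.649) + 13.667 − 33.333 = 53.185 → 53.2°C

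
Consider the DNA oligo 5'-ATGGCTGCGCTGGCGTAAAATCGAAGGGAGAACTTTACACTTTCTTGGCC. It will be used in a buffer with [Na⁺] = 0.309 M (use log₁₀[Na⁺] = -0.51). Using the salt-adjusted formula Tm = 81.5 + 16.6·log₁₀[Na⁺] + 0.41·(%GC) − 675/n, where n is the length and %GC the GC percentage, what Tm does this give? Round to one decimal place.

80.0°C

Length n = 50. Counting bases: A=12, G=14, C=11, T=13
G+C = 25, so %GC = 25/50 × 100 = 50%
Salt term: 16.6 × (-0.51) = -8.466
GC term: 0.41 × 50 = 20.5; length term: −675/50 = −13.5
Tm = 81.5 + (-8.466) + 20.5 − 13.5 = 80.034 → 80.0°C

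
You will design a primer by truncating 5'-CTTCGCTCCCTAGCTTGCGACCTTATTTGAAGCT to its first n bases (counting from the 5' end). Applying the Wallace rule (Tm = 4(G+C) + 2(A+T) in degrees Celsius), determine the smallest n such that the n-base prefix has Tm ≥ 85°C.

First 28 bases: CTTCGCTCCCTAGCTTGCGACCTTATTT → Tm = 84°C (< 85°C)
First 29 bases: CTTCGCTCCCTAGCTTGCGACCTTATTTG → Tm = 88°C (≥ 85°C)
Each additional base adds 2°C (A/T) or 4°C (G/C), so Tm is non-decreasing in n; n = 29 is the first length to reach 85°C.

n = 29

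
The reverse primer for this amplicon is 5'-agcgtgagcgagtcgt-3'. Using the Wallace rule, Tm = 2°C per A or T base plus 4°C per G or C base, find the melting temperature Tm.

52°C

C=3, A=3, G=7, T=3
So N_AT = 6 and N_GC = 10.
Tm = 2(6) + 4(10) = 12 + 40 = 52°C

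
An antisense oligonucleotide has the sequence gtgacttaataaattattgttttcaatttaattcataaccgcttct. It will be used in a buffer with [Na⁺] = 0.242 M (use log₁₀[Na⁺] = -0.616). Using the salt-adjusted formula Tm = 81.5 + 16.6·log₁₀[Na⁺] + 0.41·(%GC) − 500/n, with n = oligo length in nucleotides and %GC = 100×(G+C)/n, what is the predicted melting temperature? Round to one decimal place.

Length n = 46. Counting bases: T=21, C=7, G=4, A=14
G+C = 11, so %GC = 11/46 × 100 = 23.913%
Salt term: 16.6 × (-0.616) = -10.226
GC term: 0.41 × 23.913 = 9.804; length term: −500/46 = −10.87
Tm = 81.5 + (-10.226) + 9.804 − 10.87 = 70.208 → 70.2°C

70.2°C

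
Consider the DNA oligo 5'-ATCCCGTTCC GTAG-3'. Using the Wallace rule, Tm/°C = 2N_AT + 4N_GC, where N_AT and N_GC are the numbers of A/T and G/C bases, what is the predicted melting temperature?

44°C

Scanning the sequence gives C=5, A=2, G=3, T=4.
AT pairs contribute 6, GC pairs contribute 8.
Tm = 2(6) + 4(8) = 12 + 32 = 44°C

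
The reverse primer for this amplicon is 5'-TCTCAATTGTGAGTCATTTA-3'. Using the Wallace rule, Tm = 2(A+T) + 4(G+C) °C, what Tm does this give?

52°C

Counting bases: G=3, T=9, C=3, A=5
So N_AT = 14 and N_GC = 6.
Tm = 2×14 + 4×6 = 52°C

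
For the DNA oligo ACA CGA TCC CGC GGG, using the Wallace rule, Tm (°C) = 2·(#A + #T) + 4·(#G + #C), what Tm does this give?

Base counts: G=5, A=3, C=6, T=1
So N_AT = 4 and N_GC = 11.
Tm = 2(4) + 4(11) = 8 + 44 = 52°C

52°C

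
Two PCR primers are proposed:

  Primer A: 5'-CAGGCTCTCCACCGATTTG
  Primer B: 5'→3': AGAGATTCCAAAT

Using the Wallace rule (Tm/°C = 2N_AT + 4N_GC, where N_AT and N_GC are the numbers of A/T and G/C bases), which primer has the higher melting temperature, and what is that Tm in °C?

Primer A, 60°C

Primer A: A+T=8, G+C=11 → Tm = 2(8)+4(11) = 60°C
Primer B: A+T=9, G+C=4 → Tm = 2(9)+4(4) = 34°C
60°C vs 34°C → primer A is higher.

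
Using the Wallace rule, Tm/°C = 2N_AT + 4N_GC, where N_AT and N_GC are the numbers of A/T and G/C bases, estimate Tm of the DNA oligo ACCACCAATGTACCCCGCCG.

Scanning the sequence gives G=3, A=5, C=10, T=2.
AT pairs contribute 7, GC pairs contribute 13.
Tm = 2×7 + 4×13 = 66°C

66°C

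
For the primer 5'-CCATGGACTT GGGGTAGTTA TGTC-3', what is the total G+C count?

12

Counting bases: T=8, G=8, C=4, A=4
G+C = 8 + 4 = 12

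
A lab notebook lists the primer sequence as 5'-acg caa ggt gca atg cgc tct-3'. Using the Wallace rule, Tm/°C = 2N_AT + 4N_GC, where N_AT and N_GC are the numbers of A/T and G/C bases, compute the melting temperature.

Scanning the sequence gives T=4, C=6, G=6, A=5.
AT pairs contribute 9, GC pairs contribute 12.
Tm = 4·12 + 2·9 = 48 + 18 = 66°C

66°C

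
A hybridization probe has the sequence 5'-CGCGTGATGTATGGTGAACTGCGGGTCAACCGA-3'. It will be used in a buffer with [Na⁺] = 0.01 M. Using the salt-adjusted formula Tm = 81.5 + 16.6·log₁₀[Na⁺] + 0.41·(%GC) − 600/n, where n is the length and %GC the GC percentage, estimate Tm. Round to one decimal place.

53.7°C

Length n = 33. T=7, C=7, A=7, G=12
G+C = 19, so %GC = 19/33 × 100 = 57.576%
Salt term: 16.6 × (-2) = -33.2
GC term: 0.41 × 57.576 = 23.606; length term: −600/33 = −18.182
Tm = 81.5 + (-33.2) + 23.606 − 18.182 = 53.724 → 53.7°C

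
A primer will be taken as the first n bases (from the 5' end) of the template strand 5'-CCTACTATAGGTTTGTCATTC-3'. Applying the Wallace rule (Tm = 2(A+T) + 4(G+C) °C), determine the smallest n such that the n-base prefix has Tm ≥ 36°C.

First 12 bases: CCTACTATAGGT → Tm = 34°C (< 36°C)
First 13 bases: CCTACTATAGGTT → Tm = 36°C (≥ 36°C)
Each additional base adds 2°C (A/T) or 4°C (G/C), so Tm is non-decreasing in n; n = 13 is the first length to reach 36°C.

n = 13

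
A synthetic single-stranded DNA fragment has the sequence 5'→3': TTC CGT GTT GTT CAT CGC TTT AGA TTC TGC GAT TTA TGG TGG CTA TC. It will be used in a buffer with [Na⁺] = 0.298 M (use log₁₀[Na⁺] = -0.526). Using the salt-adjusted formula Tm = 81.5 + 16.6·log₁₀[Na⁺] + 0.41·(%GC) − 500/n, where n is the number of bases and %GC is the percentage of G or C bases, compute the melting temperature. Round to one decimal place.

Length n = 47. Base counts: A=6, G=11, T=21, C=9
G+C = 20, so %GC = 20/47 × 100 = 42.553%
Salt term: 16.6 × (-0.526) = -8.732
GC term: 0.41 × 42.553 = 17.447; length term: −500/47 = −10.638
Tm = 81.5 + (-8.732) + 17.447 − 10.638 = 79.577 → 79.6°C

79.6°C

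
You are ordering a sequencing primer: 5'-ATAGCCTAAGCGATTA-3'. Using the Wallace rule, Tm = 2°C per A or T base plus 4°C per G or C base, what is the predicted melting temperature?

Counting bases: A=6, C=3, T=4, G=3
AT pairs contribute 10, GC pairs contribute 6.
Tm = 2×10 + 4×6 = 44°C

44°C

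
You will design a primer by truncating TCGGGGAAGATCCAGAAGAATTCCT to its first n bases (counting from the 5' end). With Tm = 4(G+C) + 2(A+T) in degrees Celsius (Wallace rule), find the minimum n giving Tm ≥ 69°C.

First 23 bases: TCGGGGAAGATCCAGAAGAATTC → Tm = 68°C (< 69°C)
First 24 bases: TCGGGGAAGATCCAGAAGAATTCC → Tm = 72°C (≥ 69°C)
Each additional base adds 2°C (A/T) or 4°C (G/C), so Tm is non-decreasing in n; n = 24 is the first length to reach 69°C.

n = 24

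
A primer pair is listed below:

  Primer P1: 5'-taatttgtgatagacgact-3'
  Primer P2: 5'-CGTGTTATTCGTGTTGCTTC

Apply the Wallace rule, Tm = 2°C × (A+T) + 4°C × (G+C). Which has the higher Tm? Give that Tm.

Primer P2, 58°C

Primer P1: A+T=13, G+C=6 → Tm = 2(13)+4(6) = 50°C
Primer P2: A+T=11, G+C=9 → Tm = 2(11)+4(9) = 58°C
50°C vs 58°C → primer P2 is higher.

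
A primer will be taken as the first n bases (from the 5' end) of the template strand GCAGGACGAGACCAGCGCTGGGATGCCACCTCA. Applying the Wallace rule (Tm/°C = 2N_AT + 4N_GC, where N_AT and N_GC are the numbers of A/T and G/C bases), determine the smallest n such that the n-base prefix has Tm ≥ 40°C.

n = 12

First 11 bases: GCAGGACGAGA → Tm = 36°C (< 40°C)
First 12 bases: GCAGGACGAGAC → Tm = 40°C (≥ 40°C)
Each additional base adds 2°C (A/T) or 4°C (G/C), so Tm is non-decreasing in n; n = 12 is the first length to reach 40°C.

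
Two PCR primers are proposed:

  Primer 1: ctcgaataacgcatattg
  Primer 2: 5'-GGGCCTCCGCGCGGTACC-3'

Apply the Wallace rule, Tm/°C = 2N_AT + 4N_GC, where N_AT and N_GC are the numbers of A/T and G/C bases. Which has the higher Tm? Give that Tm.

Primer 2, 66°C

Primer 1: A+T=11, G+C=7 → Tm = 2(11)+4(7) = 50°C
Primer 2: A+T=3, G+C=15 → Tm = 2(3)+4(15) = 66°C
50°C vs 66°C → primer 2 is higher.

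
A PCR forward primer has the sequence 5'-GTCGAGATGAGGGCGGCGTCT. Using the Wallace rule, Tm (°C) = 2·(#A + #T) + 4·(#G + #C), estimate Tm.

Base counts: G=10, T=4, C=4, A=3
A+T = 7, G+C = 14
Tm = 2×7 + 4×14 = 70°C

70°C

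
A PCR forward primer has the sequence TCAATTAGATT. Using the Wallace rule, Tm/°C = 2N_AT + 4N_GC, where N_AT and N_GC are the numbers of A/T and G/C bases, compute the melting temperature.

Base counts: G=1, T=5, A=4, C=1
So N_AT = 9 and N_GC = 2.
Tm = 4·2 + 2·9 = 8 + 18 = 26°C

26°C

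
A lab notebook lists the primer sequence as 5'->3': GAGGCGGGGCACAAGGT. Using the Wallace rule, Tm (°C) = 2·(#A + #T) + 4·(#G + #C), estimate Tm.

58°C

Scanning the sequence gives G=9, C=3, T=1, A=4.
A+T = 5, G+C = 12
Tm = 4·12 + 2·5 = 48 + 10 = 58°C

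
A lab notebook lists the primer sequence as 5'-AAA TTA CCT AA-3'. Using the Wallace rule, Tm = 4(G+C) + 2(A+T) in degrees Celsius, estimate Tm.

26°C

Counting bases: G=0, C=2, T=3, A=6
So N_AT = 9 and N_GC = 2.
Tm = 2×9 + 4×2 = 26°C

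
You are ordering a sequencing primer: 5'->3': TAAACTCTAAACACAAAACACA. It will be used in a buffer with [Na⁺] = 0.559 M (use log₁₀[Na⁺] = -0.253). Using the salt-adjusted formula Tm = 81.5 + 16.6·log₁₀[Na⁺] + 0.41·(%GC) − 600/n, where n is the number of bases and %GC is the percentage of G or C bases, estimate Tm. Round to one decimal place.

61.2°C

Length n = 22. A=13, T=3, C=6, G=0
G+C = 6, so %GC = 6/22 × 100 = 27.273%
Salt term: 16.6 × (-0.253) = -4.2
GC term: 0.41 × 27.273 = 11.182; length term: −600/22 = −27.273
Tm = 81.5 + (-4.2) + 11.182 − 27.273 = 61.209 → 61.2°C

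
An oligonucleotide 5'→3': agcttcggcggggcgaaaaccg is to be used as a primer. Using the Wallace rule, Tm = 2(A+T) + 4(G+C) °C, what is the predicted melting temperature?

74°C

C=6, G=9, A=5, T=2
AT pairs contribute 7, GC pairs contribute 15.
Tm = 2(7) + 4(15) = 14 + 60 = 74°C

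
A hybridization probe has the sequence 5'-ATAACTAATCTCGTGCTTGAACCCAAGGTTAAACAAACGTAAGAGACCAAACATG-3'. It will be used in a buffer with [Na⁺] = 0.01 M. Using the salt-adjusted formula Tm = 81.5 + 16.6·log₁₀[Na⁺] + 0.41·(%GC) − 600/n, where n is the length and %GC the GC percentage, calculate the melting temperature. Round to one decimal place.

Length n = 55. Counting bases: T=11, C=12, A=23, G=9
G+C = 21, so %GC = 21/55 × 100 = 38.182%
Salt term: 16.6 × (-2) = -33.2
GC term: 0.41 × 38.182 = 15.655; length term: −600/55 = −10.909
Tm = 81.5 + (-33.2) + 15.655 − 10.909 = 53.046 → 53.0°C

53.0°C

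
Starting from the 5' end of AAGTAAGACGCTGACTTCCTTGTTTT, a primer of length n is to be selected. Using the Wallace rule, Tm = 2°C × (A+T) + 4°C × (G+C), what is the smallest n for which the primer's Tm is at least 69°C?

n = 25

First 24 bases: AAGTAAGACGCTGACTTCCTTGTT → Tm = 68°C (< 69°C)
First 25 bases: AAGTAAGACGCTGACTTCCTTGTTT → Tm = 70°C (≥ 69°C)
Each additional base adds 2°C (A/T) or 4°C (G/C), so Tm is non-decreasing in n; n = 25 is the first length to reach 69°C.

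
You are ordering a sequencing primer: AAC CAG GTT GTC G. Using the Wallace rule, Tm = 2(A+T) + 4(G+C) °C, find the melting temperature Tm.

C=3, G=4, T=3, A=3
AT pairs contribute 6, GC pairs contribute 7.
Tm = 2×6 + 4×7 = 40°C

40°C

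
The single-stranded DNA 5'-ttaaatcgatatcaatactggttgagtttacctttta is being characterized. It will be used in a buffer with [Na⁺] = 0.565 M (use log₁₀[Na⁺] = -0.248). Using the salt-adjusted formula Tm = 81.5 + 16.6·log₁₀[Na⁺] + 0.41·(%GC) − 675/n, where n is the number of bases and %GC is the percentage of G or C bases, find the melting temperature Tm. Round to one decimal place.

Length n = 37. Counting bases: A=11, G=5, C=5, T=16
G+C = 10, so %GC = 10/37 × 100 = 27.027%
Salt term: 16.6 × (-0.248) = -4.117
GC term: 0.41 × 27.027 = 11.081; length term: −675/37 = −18.243
Tm = 81.5 + (-4.117) + 11.081 − 18.243 = 70.221 → 70.2°C

70.2°C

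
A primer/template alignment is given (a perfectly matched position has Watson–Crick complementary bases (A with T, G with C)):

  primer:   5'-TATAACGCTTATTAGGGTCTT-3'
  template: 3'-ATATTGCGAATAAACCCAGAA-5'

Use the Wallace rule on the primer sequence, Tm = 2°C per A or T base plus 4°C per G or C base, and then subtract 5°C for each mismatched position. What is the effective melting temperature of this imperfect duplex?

Primer base counts: A=5, T=9, G=4, C=3 → A+T=14, G+C=7
Perfect-match Tm = 2(14) + 4(7) = 28 + 28 = 56°C
Mismatches (positions where the bases are not complementary): 1 (at position 14)
Effective Tm = 56 − 1×5 = 56 − 5 = 51°C

51°C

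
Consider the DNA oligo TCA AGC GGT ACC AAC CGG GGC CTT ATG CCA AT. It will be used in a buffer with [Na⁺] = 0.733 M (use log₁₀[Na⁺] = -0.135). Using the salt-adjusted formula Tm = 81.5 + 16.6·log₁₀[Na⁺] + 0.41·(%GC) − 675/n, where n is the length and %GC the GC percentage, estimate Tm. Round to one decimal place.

81.2°C

Length n = 32. G=8, T=6, A=8, C=10
G+C = 18, so %GC = 18/32 × 100 = 56.25%
Salt term: 16.6 × (-0.135) = -2.241
GC term: 0.41 × 56.25 = 23.062; length term: −675/32 = −21.094
Tm = 81.5 + (-2.241) + 23.062 − 21.094 = 81.227 → 81.2°C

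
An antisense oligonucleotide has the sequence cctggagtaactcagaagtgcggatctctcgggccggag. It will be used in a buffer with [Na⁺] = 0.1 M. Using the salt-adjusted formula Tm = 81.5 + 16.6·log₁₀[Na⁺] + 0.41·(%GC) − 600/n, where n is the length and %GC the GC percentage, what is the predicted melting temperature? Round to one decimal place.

Length n = 39. Scanning the sequence gives C=10, T=7, A=8, G=14.
G+C = 24, so %GC = 24/39 × 100 = 61.538%
Salt term: 16.6 × (-1) = -16.6
GC term: 0.41 × 61.538 = 25.231; length term: −600/39 = −15.385
Tm = 81.5 + (-16.6) + 25.231 − 15.385 = 74.746 → 74.7°C

74.7°C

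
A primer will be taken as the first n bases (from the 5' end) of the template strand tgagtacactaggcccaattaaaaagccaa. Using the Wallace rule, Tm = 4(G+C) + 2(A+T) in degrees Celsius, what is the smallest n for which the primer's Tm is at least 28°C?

First 9 bases: TGAGTACAC → Tm = 26°C (< 28°C)
First 10 bases: TGAGTACACT → Tm = 28°C (≥ 28°C)
Since every base adds ≥2°C, Tm only increases with n, so the threshold is first crossed at n = 10.

n = 10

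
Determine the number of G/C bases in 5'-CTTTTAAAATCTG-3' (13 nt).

Scanning the sequence gives A=4, G=1, T=6, C=2.
Total G or C: 1 + 2 = 3

3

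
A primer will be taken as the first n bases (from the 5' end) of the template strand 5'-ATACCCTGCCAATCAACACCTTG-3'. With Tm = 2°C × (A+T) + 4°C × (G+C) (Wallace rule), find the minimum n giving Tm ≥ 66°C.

First 22 bases: ATACCCTGCCAATCAACACCTT → Tm = 64°C (< 66°C)
First 23 bases: ATACCCTGCCAATCAACACCTTG → Tm = 68°C (≥ 66°C)
Each additional base adds 2°C (A/T) or 4°C (G/C), so Tm is non-decreasing in n; n = 23 is the first length to reach 66°C.

n = 23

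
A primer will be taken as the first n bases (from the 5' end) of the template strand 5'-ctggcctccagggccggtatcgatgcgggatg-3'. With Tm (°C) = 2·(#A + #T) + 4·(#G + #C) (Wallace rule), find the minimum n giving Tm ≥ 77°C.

First 22 bases: CTGGCCTCCAGGGCCGGTATCG → Tm = 76°C (< 77°C)
First 23 bases: CTGGCCTCCAGGGCCGGTATCGA → Tm = 78°C (≥ 77°C)
Since every base adds ≥2°C, Tm only increases with n, so the threshold is first crossed at n = 23.

n = 23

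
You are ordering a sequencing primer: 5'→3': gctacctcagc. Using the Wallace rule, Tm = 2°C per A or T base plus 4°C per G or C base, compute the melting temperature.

36°C

Base counts: C=5, G=2, T=2, A=2
So N_AT = 4 and N_GC = 7.
Tm = 2(4) + 4(7) = 8 + 28 = 36°C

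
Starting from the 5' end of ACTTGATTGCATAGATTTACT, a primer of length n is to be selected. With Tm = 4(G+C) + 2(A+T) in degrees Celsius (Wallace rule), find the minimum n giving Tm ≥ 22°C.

n = 9

First 8 bases: ACTTGATT → Tm = 20°C (< 22°C)
First 9 bases: ACTTGATTG → Tm = 24°C (≥ 22°C)
Since every base adds ≥2°C, Tm only increases with n, so the threshold is first crossed at n = 9.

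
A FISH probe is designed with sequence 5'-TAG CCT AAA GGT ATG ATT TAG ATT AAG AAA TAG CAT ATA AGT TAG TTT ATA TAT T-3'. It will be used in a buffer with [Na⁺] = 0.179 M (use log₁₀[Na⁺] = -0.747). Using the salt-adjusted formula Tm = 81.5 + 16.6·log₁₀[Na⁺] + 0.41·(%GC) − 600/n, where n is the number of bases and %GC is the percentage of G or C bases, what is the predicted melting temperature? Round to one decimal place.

67.1°C

Length n = 55. Counting bases: A=22, T=21, C=3, G=9
G+C = 12, so %GC = 12/55 × 100 = 21.818%
Salt term: 16.6 × (-0.747) = -12.4
GC term: 0.41 × 21.818 = 8.945; length term: −600/55 = −10.909
Tm = 81.5 + (-12.4) + 8.945 − 10.909 = 67.136 → 67.1°C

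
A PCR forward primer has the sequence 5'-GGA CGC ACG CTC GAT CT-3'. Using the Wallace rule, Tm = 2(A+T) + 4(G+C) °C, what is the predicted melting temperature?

56°C

C=6, G=5, A=3, T=3
So N_AT = 6 and N_GC = 11.
Tm = 2(6) + 4(11) = 12 + 44 = 56°C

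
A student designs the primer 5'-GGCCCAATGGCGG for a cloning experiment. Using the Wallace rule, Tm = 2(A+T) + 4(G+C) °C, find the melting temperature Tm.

T=1, G=6, A=2, C=4
AT pairs contribute 3, GC pairs contribute 10.
Tm = 2(3) + 4(10) = 6 + 40 = 46°C

46°C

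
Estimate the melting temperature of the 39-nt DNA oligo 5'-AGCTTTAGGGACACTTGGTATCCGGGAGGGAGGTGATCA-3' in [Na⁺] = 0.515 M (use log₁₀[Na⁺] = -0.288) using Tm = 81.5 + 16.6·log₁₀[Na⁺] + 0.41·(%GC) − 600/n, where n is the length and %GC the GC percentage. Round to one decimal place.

83.4°C

Length n = 39. Scanning the sequence gives T=9, C=6, G=15, A=9.
G+C = 21, so %GC = 21/39 × 100 = 53.846%
Salt term: 16.6 × (-0.288) = -4.781
GC term: 0.41 × 53.846 = 22.077; length term: −600/39 = −15.385
Tm = 81.5 + (-4.781) + 22.077 − 15.385 = 83.411 → 83.4°C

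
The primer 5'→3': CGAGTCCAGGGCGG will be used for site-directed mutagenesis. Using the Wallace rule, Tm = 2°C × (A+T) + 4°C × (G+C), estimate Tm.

Scanning the sequence gives G=7, C=4, T=1, A=2.
AT pairs contribute 3, GC pairs contribute 11.
Tm = 2(3) + 4(11) = 6 + 44 = 50°C

50°C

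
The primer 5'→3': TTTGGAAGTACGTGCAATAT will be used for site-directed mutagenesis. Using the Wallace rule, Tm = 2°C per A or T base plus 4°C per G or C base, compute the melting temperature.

Base counts: G=5, C=2, A=6, T=7
A+T = 13, G+C = 7
Tm = 2(13) + 4(7) = 26 + 28 = 54°C

54°C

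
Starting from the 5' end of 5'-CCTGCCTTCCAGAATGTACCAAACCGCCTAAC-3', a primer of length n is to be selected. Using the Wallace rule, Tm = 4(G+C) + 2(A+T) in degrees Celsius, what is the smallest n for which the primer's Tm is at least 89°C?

n = 29

First 28 bases: CCTGCCTTCCAGAATGTACCAAACCGCC → Tm = 88°C (< 89°C)
First 29 bases: CCTGCCTTCCAGAATGTACCAAACCGCCT → Tm = 90°C (≥ 89°C)
Each additional base adds 2°C (A/T) or 4°C (G/C), so Tm is non-decreasing in n; n = 29 is the first length to reach 89°C.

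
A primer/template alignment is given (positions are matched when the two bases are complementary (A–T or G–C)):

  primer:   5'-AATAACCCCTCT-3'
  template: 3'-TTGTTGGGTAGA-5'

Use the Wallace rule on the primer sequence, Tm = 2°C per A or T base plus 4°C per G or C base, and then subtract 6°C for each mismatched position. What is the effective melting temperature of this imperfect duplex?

Primer base counts: A=4, T=3, G=0, C=5 → A+T=7, G+C=5
Perfect-match Tm = 2(7) + 4(5) = 14 + 20 = 34°C
Mismatches (positions where the bases are not complementary): 2 (at positions 3, 9)
Effective Tm = 34 − 2×6 = 34 − 12 = 22°C

22°C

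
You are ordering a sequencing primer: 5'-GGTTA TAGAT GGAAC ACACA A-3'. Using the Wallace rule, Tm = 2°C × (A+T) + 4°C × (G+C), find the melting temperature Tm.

Counting bases: G=5, T=4, C=3, A=9
AT pairs contribute 13, GC pairs contribute 8.
Tm = 2(13) + 4(8) = 26 + 32 = 58°C

58°C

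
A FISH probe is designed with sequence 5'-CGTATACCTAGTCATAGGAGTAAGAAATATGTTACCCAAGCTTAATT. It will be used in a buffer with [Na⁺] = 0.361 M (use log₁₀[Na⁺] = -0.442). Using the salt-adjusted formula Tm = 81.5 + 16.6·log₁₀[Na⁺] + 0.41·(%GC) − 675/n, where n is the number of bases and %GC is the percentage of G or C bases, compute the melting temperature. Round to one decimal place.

Length n = 47. A=17, G=8, T=14, C=8
G+C = 16, so %GC = 16/47 × 100 = 34.043%
Salt term: 16.6 × (-0.442) = -7.337
GC term: 0.41 × 34.043 = 13.958; length term: −675/47 = −14.362
Tm = 81.5 + (-7.337) + 13.958 − 14.362 = 73.759 → 73.8°C

73.8°C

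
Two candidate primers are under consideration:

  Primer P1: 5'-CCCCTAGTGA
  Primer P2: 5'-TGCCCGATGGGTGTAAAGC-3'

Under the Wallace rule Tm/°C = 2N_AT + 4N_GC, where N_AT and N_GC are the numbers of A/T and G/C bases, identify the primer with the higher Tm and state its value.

Primer P1: A+T=4, G+C=6 → Tm = 2(4)+4(6) = 32°C
Primer P2: A+T=8, G+C=11 → Tm = 2(8)+4(11) = 60°C
32°C vs 60°C → primer P2 is higher.

Primer P2, 60°C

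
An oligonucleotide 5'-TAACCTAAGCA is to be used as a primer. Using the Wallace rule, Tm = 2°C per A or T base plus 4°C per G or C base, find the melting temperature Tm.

Base counts: A=5, T=2, G=1, C=3
AT pairs contribute 7, GC pairs contribute 4.
Tm = 2(7) + 4(4) = 14 + 16 = 30°C

30°C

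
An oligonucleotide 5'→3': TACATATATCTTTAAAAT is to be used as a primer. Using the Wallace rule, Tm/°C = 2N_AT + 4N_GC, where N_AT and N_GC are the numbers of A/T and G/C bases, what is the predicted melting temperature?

40°C

Scanning the sequence gives A=8, G=0, C=2, T=8.
AT pairs contribute 16, GC pairs contribute 2.
Tm = 2(16) + 4(2) = 32 + 8 = 40°C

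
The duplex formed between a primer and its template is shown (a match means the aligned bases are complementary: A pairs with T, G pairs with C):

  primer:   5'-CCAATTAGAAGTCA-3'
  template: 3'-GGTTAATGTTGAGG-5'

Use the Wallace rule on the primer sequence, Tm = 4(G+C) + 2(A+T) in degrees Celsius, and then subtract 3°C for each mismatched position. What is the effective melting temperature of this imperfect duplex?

Primer base counts: A=6, T=3, G=2, C=3 → A+T=9, G+C=5
Perfect-match Tm = 2(9) + 4(5) = 18 + 20 = 38°C
Mismatches (positions where the bases are not complementary): 3 (at positions 8, 11, 14)
Effective Tm = 38 − 3×3 = 38 − 9 = 29°C

29°C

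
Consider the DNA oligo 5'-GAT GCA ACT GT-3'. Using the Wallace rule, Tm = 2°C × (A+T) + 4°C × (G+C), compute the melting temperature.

A=3, T=3, G=3, C=2
A+T = 6, G+C = 5
Tm = 4·5 + 2·6 = 20 + 12 = 32°C

32°C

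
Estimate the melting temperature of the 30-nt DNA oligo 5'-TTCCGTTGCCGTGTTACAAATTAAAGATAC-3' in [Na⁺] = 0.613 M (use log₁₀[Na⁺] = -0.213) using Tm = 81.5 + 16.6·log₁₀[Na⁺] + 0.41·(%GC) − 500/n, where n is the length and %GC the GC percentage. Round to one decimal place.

76.3°C

Length n = 30. Scanning the sequence gives C=6, G=5, T=10, A=9.
G+C = 11, so %GC = 11/30 × 100 = 36.667%
Salt term: 16.6 × (-0.213) = -3.536
GC term: 0.41 × 36.667 = 15.033; length term: −500/30 = −16.667
Tm = 81.5 + (-3.536) + 15.033 − 16.667 = 76.33 → 76.3°C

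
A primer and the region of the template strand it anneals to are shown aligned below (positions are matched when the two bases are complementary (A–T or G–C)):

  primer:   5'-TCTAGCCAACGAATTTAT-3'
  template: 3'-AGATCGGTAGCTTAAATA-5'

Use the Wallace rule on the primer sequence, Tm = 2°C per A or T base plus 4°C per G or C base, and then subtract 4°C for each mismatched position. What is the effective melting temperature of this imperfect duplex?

Primer base counts: A=6, T=6, G=2, C=4 → A+T=12, G+C=6
Perfect-match Tm = 2(12) + 4(6) = 24 + 24 = 48°C
Mismatches (positions where the bases are not complementary): 1 (at position 9)
Effective Tm = 48 − 1×4 = 48 − 4 = 44°C

44°C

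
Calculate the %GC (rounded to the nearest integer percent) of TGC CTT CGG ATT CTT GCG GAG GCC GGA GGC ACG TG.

66%

G=14, C=9, A=4, T=8
G+C = 14 + 9 = 23 out of 35 bases
%GC = 23/35 × 100 = 65.71% ≈ 66%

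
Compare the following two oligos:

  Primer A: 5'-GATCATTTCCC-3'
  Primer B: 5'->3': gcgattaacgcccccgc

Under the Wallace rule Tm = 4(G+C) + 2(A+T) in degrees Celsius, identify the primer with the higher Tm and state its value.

Primer B, 58°C

Primer A: A+T=6, G+C=5 → Tm = 2(6)+4(5) = 32°C
Primer B: A+T=5, G+C=12 → Tm = 2(5)+4(12) = 58°C
32°C vs 58°C → primer B is higher.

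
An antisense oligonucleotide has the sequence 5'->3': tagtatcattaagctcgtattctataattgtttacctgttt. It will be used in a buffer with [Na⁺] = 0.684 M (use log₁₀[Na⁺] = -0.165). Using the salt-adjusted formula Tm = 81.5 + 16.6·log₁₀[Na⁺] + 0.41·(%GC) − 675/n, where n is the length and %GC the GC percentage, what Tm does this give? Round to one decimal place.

Length n = 41. Counting bases: C=6, G=5, T=20, A=10
G+C = 11, so %GC = 11/41 × 100 = 26.829%
Salt term: 16.6 × (-0.165) = -2.739
GC term: 0.41 × 26.829 = 11; length term: −675/41 = −16.463
Tm = 81.5 + (-2.739) + 11 − 16.463 = 73.298 → 73.3°C

73.3°C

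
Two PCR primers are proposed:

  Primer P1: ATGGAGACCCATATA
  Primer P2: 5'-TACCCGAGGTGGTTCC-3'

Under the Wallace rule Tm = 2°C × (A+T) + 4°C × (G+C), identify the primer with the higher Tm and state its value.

Primer P1: A+T=9, G+C=6 → Tm = 2(9)+4(6) = 42°C
Primer P2: A+T=6, G+C=10 → Tm = 2(6)+4(10) = 52°C
42°C vs 52°C → primer P2 is higher.

Primer P2, 52°C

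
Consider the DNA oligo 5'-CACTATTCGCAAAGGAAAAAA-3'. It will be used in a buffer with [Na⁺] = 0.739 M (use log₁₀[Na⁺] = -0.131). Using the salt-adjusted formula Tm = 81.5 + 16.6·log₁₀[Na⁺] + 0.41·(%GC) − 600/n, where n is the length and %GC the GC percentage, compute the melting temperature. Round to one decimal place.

Length n = 21. Base counts: C=4, A=11, T=3, G=3
G+C = 7, so %GC = 7/21 × 100 = 33.333%
Salt term: 16.6 × (-0.131) = -2.175
GC term: 0.41 × 33.333 = 13.667; length term: −600/21 = −28.571
Tm = 81.5 + (-2.175) + 13.667 − 28.571 = 64.421 → 64.4°C

64.4°C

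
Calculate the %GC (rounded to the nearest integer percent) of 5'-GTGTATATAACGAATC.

G=3, T=5, C=2, A=6
G+C = 3 + 2 = 5 out of 16 bases
%GC = 5/16 × 100 = 31.25% ≈ 31%

31%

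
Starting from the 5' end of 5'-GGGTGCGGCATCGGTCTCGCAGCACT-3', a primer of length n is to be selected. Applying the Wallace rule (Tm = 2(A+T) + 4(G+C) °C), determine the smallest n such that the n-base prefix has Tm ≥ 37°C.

First 10 bases: GGGTGCGGCA → Tm = 36°C (< 37°C)
First 11 bases: GGGTGCGGCAT → Tm = 38°C (≥ 37°C)
Since every base adds ≥2°C, Tm only increases with n, so the threshold is first crossed at n = 11.

n = 11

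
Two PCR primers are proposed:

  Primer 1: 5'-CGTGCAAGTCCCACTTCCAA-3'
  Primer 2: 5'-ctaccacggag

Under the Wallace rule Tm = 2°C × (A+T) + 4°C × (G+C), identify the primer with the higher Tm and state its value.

Primer 1: A+T=9, G+C=11 → Tm = 2(9)+4(11) = 62°C
Primer 2: A+T=4, G+C=7 → Tm = 2(4)+4(7) = 36°C
62°C vs 36°C → primer 1 is higher.

Primer 1, 62°C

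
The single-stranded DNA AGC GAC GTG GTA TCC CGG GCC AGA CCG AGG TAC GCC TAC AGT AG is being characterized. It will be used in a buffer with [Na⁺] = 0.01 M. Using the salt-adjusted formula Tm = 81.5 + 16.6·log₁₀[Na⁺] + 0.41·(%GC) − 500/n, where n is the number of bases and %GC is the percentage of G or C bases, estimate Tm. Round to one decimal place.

63.0°C

Length n = 44. Counting bases: C=13, T=6, A=10, G=15
G+C = 28, so %GC = 28/44 × 100 = 63.636%
Salt term: 16.6 × (-2) = -33.2
GC term: 0.41 × 63.636 = 26.091; length term: −500/44 = −11.364
Tm = 81.5 + (-33.2) + 26.091 − 11.364 = 63.027 → 63.0°C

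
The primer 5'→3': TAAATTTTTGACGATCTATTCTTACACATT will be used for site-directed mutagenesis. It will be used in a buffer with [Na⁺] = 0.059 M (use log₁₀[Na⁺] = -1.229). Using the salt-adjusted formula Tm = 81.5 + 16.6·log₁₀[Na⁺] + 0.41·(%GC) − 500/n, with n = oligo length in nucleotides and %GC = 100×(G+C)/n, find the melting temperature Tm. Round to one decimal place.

Length n = 30. Scanning the sequence gives A=9, G=2, C=5, T=14.
G+C = 7, so %GC = 7/30 × 100 = 23.333%
Salt term: 16.6 × (-1.229) = -20.401
GC term: 0.41 × 23.333 = 9.567; length term: −500/30 = −16.667
Tm = 81.5 + (-20.401) + 9.567 − 16.667 = 53.999 → 54.0°C

54.0°C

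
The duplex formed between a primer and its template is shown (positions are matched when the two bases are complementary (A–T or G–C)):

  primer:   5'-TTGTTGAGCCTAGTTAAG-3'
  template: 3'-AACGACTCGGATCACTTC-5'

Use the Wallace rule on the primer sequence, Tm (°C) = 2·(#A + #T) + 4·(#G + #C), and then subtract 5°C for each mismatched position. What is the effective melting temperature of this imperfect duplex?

Primer base counts: A=4, T=7, G=5, C=2 → A+T=11, G+C=7
Perfect-match Tm = 2(11) + 4(7) = 22 + 28 = 50°C
Mismatches (positions where the bases are not complementary): 2 (at positions 4, 15)
Effective Tm = 50 − 2×5 = 50 − 10 = 40°C

40°C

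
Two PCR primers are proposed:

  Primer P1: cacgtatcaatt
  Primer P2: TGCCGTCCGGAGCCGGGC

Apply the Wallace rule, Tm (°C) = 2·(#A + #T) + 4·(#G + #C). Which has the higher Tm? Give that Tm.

Primer P1: A+T=8, G+C=4 → Tm = 2(8)+4(4) = 32°C
Primer P2: A+T=3, G+C=15 → Tm = 2(3)+4(15) = 66°C
32°C vs 66°C → primer P2 is higher.

Primer P2, 66°C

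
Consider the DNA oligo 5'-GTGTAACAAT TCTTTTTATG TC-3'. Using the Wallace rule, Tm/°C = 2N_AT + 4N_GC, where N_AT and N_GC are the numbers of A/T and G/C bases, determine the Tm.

56°C

A=5, C=3, G=3, T=11
So N_AT = 16 and N_GC = 6.
Tm = 2×16 + 4×6 = 56°C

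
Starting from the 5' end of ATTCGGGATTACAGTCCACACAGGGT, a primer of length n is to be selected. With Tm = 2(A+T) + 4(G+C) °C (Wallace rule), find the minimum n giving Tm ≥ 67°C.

First 22 bases: ATTCGGGATTACAGTCCACACA → Tm = 64°C (< 67°C)
First 23 bases: ATTCGGGATTACAGTCCACACAG → Tm = 68°C (≥ 67°C)
Each additional base adds 2°C (A/T) or 4°C (G/C), so Tm is non-decreasing in n; n = 23 is the first length to reach 67°C.

n = 23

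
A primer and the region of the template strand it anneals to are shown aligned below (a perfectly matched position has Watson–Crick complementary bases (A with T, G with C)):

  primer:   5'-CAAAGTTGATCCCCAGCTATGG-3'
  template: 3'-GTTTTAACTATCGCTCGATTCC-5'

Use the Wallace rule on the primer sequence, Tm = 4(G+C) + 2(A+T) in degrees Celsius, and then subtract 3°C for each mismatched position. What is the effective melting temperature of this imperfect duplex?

Primer base counts: A=6, T=5, G=5, C=6 → A+T=11, G+C=11
Perfect-match Tm = 2(11) + 4(11) = 22 + 44 = 66°C
Mismatches (positions where the bases are not complementary): 5 (at positions 5, 11, 12, 14, 20)
Effective Tm = 66 − 5×3 = 66 − 15 = 51°C

51°C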